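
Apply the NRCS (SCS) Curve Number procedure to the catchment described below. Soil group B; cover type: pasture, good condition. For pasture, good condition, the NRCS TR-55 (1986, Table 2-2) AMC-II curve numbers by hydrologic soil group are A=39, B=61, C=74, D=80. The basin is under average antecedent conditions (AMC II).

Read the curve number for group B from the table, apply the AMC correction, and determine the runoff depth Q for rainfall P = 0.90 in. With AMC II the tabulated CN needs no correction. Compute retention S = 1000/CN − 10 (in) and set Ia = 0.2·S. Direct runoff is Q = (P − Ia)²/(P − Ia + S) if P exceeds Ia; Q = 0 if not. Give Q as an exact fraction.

Q = 0 in ≈ 0.000 in

NRCS table: pasture, good condition, soil group B → CN(II) = 61
CN(II) = 61; AMC II needs no correction.
Max retention: S = 1000/61 − 10 = 390/61 in (≈ 6.393 in)
Ia = 0.2S: 0.2·6.393 = 1.279 in (exactly 78/61)
P = 0.900 ≤ Ia = 1.279 in: entire storm abstracted, Q = 0.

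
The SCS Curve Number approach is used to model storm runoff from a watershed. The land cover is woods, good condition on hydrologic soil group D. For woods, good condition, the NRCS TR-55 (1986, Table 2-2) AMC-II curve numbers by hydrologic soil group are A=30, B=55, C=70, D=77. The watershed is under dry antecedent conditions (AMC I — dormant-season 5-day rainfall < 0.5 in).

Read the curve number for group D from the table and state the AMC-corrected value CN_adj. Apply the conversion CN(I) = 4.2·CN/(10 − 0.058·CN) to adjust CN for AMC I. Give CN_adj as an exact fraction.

CN_adj = 161700/2767 ≈ 58.439

NRCS table: woods, good condition, soil group D → CN(II) = 77
Adjust CN=77 to AMC I: 4.2·77/(10 − 0.058·77) → (1617/5) ÷ (2767/500) = 161700/2767 ≈ 58.439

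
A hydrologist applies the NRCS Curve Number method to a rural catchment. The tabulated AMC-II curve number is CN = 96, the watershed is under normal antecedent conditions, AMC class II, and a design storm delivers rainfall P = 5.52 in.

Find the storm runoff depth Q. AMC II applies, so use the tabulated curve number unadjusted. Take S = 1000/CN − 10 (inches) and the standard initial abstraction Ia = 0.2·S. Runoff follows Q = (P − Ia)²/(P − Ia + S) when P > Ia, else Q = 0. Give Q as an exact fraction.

CN(II) = 96; AMC II needs no correction.
Max retention: S = 1000/96 − 10 = 5/12 in (≈ 0.417 in)
Ia = 0.2·(5/12) = 1/12 in ≈ 0.083 in
Since P=5.520 > Ia=0.083: effective rainfall P−Ia = 1631/300 in
Runoff Q = (P−Ia)²/(P−Ia+S) = (5.437)²/(5.437+0.417) = 2660161/526800 ≈ 5.050 in

Q = 2660161/526800 in ≈ 5.050 in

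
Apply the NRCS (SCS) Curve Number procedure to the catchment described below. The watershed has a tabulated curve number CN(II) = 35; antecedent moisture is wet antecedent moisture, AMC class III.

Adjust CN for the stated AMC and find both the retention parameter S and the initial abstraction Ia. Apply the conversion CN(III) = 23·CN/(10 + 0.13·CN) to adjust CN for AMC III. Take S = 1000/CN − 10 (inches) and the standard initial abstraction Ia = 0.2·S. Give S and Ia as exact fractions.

Wet (AMC III): CN(III) = 23·35/(10 + 0.13·35) = 805/(291/20) = 16100/291 ≈ 55.326
S = 1000/(16100/291) − 10 = 1300/161 in ≈ 8.075 in
Ia = 0.2·(1300/161) = 260/161 in ≈ 1.615 in

S = 1300/161 in ≈ 8.075 in; Ia = 260/161 in ≈ 1.615 in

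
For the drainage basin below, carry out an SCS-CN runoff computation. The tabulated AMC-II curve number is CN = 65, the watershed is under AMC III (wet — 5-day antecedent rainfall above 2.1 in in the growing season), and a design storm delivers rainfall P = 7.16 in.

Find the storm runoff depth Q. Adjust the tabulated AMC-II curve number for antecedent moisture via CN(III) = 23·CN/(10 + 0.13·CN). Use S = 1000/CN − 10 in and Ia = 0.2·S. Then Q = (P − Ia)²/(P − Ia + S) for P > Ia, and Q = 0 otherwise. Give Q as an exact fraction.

Q = 2502100441/504719475 in ≈ 4.957 in

Adjust CN=65 to AMC III: 23·65/(10 + 0.13·65) → 1495 ÷ (369/20) = 29900/369 ≈ 81.030
Retention S: 1000/CN − 10 with CN=81.030 → S = 700/299 ≈ 2.341 in
Ia = 0.2·(700/299) = 140/299 in ≈ 0.468 in
Excess rainfall: 7.160 − 0.468 = 6.692 in; P > Ia so Q > 0
Runoff Q = (P−Ia)²/(P−Ia+S) = (6.692)²/(6.692+2.341) = 2502100441/504719475 ≈ 4.957 in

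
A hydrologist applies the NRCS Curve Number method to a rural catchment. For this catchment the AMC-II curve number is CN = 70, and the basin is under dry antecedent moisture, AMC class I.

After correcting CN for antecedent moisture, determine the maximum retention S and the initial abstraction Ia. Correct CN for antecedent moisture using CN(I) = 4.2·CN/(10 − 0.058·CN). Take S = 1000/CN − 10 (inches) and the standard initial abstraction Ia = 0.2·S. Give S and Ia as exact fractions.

S = 500/49 in ≈ 10.204 in; Ia = 100/49 in ≈ 2.041 in

Dry (AMC I): CN(I) = 4.2·70/(10 − 0.058·70) = 294/(297/50) = 4900/99 ≈ 49.495
Retention S: 1000/CN − 10 with CN=49.495 → S = 500/49 ≈ 10.204 in
Ia = 0.2S: 0.2·10.204 = 2.041 in (exactly 100/49)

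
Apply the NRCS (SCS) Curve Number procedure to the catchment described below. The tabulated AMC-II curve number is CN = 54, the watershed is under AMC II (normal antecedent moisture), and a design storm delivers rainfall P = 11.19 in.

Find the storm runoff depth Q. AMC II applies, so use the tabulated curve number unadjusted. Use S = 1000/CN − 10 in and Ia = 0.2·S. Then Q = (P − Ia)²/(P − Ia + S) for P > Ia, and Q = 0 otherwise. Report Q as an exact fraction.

Q = 656025769/131255100 in ≈ 4.998 in

AMC II — tabulated CN = 54 applies directly.
Retention S: 1000/CN − 10 with CN=54.000 → S = 230/27 ≈ 8.519 in
Initial abstraction Ia = S/5 = (230/27)/5 = 46/27 ≈ 1.704 in
Since P=11.190 > Ia=1.704: effective rainfall P−Ia = 25613/2700 in
Q = (25613/2700)²/((25613/2700) + 230/27) = (656025769/7290000)/(48613/2700) = 656025769/131255100 in ≈ 4.998 in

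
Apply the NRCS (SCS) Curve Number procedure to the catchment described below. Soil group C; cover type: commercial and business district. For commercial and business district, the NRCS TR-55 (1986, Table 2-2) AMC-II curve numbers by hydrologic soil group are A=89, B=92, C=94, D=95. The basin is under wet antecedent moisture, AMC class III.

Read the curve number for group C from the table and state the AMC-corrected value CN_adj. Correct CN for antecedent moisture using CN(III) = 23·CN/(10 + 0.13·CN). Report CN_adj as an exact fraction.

CN_adj = 108100/1111 ≈ 97.300

NRCS table: commercial and business district, soil group C → CN(II) = 94
CN(III) from CN(II)=94: (23·94)/(10 + 0.13·94) = 108100/1111 ≈ 97.300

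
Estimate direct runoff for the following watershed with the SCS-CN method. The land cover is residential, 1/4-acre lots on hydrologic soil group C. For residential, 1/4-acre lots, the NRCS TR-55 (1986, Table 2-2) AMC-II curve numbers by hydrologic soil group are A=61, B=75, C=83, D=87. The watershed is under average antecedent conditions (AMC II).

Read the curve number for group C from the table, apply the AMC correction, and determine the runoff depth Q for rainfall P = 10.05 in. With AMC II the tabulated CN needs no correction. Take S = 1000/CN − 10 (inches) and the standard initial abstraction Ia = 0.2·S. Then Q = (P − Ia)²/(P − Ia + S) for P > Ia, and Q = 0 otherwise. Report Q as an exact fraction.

Q = 256096009/32208980 in ≈ 7.951 in

NRCS table: residential, 1/4-acre lots, soil group C → CN(II) = 83
AMC II — tabulated CN = 83 applies directly.
Max retention: S = 1000/83 − 10 = 170/83 in (≈ 2.048 in)
Initial abstraction Ia = S/5 = (170/83)/5 = 34/83 ≈ 0.410 in
Since P=10.050 > Ia=0.410: effective rainfall P−Ia = 16003/1660 in
Runoff Q = (P−Ia)²/(P−Ia+S) = (9.640)²/(9.640+2.048) = 256096009/32208980 ≈ 7.951 in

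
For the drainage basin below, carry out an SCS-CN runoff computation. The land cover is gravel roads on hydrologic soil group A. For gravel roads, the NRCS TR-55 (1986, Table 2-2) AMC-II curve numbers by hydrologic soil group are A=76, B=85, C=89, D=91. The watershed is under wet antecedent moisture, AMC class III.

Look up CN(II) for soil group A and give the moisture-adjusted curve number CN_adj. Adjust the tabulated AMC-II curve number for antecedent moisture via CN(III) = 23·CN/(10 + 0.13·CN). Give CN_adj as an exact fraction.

CN_adj = 43700/497 ≈ 87.928

NRCS table: gravel roads, soil group A → CN(II) = 76
Wet (AMC III): CN(III) = 23·76/(10 + 0.13·76) = 1748/(497/25) = 43700/497 ≈ 87.928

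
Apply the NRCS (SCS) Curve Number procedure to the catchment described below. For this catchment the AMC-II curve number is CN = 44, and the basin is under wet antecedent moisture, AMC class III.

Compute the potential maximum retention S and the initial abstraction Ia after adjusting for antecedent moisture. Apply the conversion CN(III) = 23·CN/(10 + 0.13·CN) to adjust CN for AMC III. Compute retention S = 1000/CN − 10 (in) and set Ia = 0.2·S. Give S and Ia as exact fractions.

CN(III) from CN(II)=44: (23·44)/(10 + 0.13·44) = 25300/393 ≈ 64.377
Retention S: 1000/CN − 10 with CN=64.377 → S = 1400/253 ≈ 5.534 in
Ia = 0.2S: 0.2·5.534 = 1.107 in (exactly 280/253)

S = 1400/253 in ≈ 5.534 in; Ia = 280/253 in ≈ 1.107 in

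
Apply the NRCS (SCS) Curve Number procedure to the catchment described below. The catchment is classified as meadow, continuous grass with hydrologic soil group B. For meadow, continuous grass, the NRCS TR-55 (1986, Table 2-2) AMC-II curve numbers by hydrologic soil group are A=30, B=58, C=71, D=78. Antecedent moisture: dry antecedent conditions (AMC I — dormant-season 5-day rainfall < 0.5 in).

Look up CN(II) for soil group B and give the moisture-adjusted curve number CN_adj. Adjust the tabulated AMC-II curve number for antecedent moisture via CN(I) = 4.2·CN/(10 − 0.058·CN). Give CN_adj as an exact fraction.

NRCS table: meadow, continuous grass, soil group B → CN(II) = 58
Dry (AMC I): CN(I) = 4.2·58/(10 − 0.058·58) = (1218/5)/(1659/250) = 2900/79 ≈ 36.709

CN_adj = 2900/79 ≈ 36.709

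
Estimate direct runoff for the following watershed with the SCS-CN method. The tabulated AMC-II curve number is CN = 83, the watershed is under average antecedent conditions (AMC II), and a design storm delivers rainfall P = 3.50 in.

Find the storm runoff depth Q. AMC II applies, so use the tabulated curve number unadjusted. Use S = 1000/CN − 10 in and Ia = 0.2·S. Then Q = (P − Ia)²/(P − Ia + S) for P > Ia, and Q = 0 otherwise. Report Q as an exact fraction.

Q = 263169/141598 in ≈ 1.859 in

CN(II) = 83; AMC II needs no correction.
S = 1000/83 − 10 = 170/83 in ≈ 2.048 in
Ia = 0.2S: 0.2·2.048 = 0.410 in (exactly 34/83)
Excess rainfall: 3.500 − 0.410 = 3.090 in; P > Ia so Q > 0
Q: (513/166)² ÷ (853/166) = 263169/141598 in (≈ 1.859 in)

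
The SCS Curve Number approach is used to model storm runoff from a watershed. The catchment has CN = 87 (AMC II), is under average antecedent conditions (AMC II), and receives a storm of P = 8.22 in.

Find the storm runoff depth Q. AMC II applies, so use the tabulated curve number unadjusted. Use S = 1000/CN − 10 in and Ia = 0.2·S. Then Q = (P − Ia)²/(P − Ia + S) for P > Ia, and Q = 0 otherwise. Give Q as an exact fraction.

Q = 1187284849/178162950 in ≈ 6.664 in

AMC II — tabulated CN = 87 applies directly.
Retention S: 1000/CN − 10 with CN=87.000 → S = 130/87 ≈ 1.494 in
Ia = 0.2·(130/87) = 26/87 in ≈ 0.299 in
Since P=8.220 > Ia=0.299: effective rainfall P−Ia = 34457/4350 in
Runoff Q = (P−Ia)²/(P−Ia+S) = (7.921)²/(7.921+1.494) = 1187284849/178162950 ≈ 6.664 in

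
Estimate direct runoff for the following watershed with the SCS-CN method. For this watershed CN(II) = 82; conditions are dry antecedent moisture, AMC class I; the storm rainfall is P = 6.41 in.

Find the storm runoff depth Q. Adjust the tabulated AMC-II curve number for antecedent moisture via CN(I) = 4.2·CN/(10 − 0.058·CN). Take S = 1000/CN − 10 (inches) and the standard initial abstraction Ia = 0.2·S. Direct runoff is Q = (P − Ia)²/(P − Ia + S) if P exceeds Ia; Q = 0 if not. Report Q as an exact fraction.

Adjust CN=82 to AMC I: 4.2·82/(10 − 0.058·82) → (1722/5) ÷ (1311/250) = 28700/437 ≈ 65.675
Retention S: 1000/CN − 10 with CN=65.675 → S = 1500/287 ≈ 5.226 in
Ia = 0.2S: 0.2·5.226 = 1.045 in (exactly 300/287)
P − Ia = 6.410 − 1.045 = 153967/28700 ≈ 5.365 in (> 0, runoff occurs)
Runoff Q = (P−Ia)²/(P−Ia+S) = (5.365)²/(5.365+5.226) = 23705837089/8723852900 ≈ 2.717 in

Q = 23705837089/8723852900 in ≈ 2.717 in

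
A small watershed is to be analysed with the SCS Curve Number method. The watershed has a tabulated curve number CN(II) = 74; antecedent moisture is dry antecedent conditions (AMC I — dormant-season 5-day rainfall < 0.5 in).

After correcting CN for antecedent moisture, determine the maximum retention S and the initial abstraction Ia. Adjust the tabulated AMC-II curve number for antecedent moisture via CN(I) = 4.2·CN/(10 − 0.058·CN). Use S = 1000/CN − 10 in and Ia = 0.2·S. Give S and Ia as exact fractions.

Adjust CN=74 to AMC I: 4.2·74/(10 − 0.058·74) → (1554/5) ÷ (1427/250) = 77700/1427 ≈ 54.450
Max retention: S = 1000/(77700/1427) − 10 = 6500/777 in (≈ 8.366 in)
Ia = 0.2·(6500/777) = 1300/777 in ≈ 1.673 in

S = 6500/777 in ≈ 8.366 in; Ia = 1300/777 in ≈ 1.673 in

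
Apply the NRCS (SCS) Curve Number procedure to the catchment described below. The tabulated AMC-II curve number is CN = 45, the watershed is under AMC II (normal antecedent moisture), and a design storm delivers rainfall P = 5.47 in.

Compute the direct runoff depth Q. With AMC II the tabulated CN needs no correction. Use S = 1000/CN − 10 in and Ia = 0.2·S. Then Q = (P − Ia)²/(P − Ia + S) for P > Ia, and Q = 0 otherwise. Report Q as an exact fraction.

CN(II) = 45; AMC II needs no correction.
S = 1000/45 − 10 = 110/9 in ≈ 12.222 in
Ia = 0.2·(110/9) = 22/9 in ≈ 2.444 in
Excess rainfall: 5.470 − 2.444 = 3.026 in; P > Ia so Q > 0
Q: (2723/900)² ÷ (13723/900) = 7414729/12350700 in (≈ 0.600 in)

Q = 7414729/12350700 in ≈ 0.600 in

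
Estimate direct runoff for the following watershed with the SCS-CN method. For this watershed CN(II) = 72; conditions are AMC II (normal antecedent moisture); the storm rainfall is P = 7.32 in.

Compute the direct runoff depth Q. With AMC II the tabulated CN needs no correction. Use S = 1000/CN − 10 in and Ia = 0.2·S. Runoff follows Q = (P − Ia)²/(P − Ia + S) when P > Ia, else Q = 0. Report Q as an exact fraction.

CN(II) = 72; AMC II needs no correction.
Retention S: 1000/CN − 10 with CN=72.000 → S = 35/9 ≈ 3.889 in
Ia = 0.2S: 0.2·3.889 = 0.778 in (exactly 7/9)
Since P=7.320 > Ia=0.778: effective rainfall P−Ia = 1472/225 in
Q = (1472/225)²/((1472/225) + 35/9) = (2166784/50625)/(2347/225) = 2166784/528075 in ≈ 4.103 in

Q = 2166784/528075 in ≈ 4.103 in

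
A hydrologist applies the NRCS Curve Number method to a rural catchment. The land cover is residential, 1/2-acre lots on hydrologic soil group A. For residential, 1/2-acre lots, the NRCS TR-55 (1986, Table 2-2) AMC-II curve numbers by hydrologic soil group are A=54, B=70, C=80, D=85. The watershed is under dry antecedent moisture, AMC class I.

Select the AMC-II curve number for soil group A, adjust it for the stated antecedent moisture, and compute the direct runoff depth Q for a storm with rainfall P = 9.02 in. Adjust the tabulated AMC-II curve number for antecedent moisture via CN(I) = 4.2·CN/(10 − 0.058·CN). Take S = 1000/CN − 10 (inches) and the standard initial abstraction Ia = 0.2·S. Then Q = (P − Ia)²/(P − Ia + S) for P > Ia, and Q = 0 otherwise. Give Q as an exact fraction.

NRCS table: residential, 1/2-acre lots, soil group A → CN(II) = 54
Adjust CN=54 to AMC I: 4.2·54/(10 − 0.058·54) → (1134/5) ÷ (1717/250) = 56700/1717 ≈ 33.023
S = 1000/(56700/1717) − 10 = 11500/567 in ≈ 20.282 in
Ia = 0.2·(11500/567) = 2300/567 in ≈ 4.056 in
P − Ia = 9.020 − 4.056 = 140717/28350 ≈ 4.964 in (> 0, runoff occurs)
Runoff Q = (P−Ia)²/(P−Ia+S) = (4.964)²/(4.964+20.282) = 19801274089/20290576950 ≈ 0.976 in

Q = 19801274089/20290576950 in ≈ 0.976 in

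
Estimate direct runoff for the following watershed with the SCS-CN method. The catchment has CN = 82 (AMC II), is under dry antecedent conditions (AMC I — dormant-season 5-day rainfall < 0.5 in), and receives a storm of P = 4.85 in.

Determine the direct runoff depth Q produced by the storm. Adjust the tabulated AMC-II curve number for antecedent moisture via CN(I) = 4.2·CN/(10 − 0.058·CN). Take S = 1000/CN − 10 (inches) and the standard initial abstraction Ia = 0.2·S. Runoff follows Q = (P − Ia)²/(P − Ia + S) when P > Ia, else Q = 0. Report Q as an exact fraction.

Q = 476941921/297555860 in ≈ 1.603 in

Dry (AMC I): CN(I) = 4.2·82/(10 − 0.058·82) = (1722/5)/(1311/250) = 28700/437 ≈ 65.675
Retention S: 1000/CN − 10 with CN=65.675 → S = 1500/287 ≈ 5.226 in
Ia = 0.2·(1500/287) = 300/287 in ≈ 1.045 in
Since P=4.850 > Ia=1.045: effective rainfall P−Ia = 21839/5740 in
Runoff Q = (P−Ia)²/(P−Ia+S) = (3.805)²/(3.805+5.226) = 476941921/297555860 ≈ 1.603 in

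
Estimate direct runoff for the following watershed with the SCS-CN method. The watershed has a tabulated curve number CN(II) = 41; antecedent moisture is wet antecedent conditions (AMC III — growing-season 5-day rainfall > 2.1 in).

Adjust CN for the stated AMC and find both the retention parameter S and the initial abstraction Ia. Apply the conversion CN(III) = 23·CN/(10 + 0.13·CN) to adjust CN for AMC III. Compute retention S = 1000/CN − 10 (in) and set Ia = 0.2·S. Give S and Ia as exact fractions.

S = 5900/943 in ≈ 6.257 in; Ia = 1180/943 in ≈ 1.251 in

CN(III) from CN(II)=41: (23·41)/(10 + 0.13·41) = 94300/1533 ≈ 61.513
Retention S: 1000/CN − 10 with CN=61.513 → S = 5900/943 ≈ 6.257 in
Ia = 0.2·(5900/943) = 1180/943 in ≈ 1.251 in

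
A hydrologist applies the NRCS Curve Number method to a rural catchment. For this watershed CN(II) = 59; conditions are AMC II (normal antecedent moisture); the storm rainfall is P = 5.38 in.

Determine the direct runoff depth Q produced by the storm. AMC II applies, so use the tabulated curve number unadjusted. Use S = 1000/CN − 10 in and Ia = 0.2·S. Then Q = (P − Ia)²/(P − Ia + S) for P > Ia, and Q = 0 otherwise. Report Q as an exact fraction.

Q = 138556441/95199450 in ≈ 1.455 in

Average conditions: CN = 59 (no AMC adjustment).
Retention S: 1000/CN − 10 with CN=59.000 → S = 410/59 ≈ 6.949 in
Initial abstraction Ia = S/5 = (410/59)/5 = 82/59 ≈ 1.390 in
Excess rainfall: 5.380 − 1.390 = 3.990 in; P > Ia so Q > 0
Runoff Q = (P−Ia)²/(P−Ia+S) = (3.990)²/(3.990+6.949) = 138556441/95199450 ≈ 1.455 in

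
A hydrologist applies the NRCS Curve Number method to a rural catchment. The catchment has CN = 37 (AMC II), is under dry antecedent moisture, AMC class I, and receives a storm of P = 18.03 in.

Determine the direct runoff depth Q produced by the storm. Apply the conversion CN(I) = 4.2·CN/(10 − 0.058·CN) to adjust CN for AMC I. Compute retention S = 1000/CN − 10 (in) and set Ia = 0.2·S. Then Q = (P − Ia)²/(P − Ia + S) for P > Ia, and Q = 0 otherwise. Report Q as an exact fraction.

CN(I) from CN(II)=37: (4.2·37)/(10 − 0.058·37) = 3700/187 ≈ 19.786
Max retention: S = 1000/(3700/187) − 10 = 1500/37 in (≈ 40.541 in)
Ia = 0.2·(1500/37) = 300/37 in ≈ 8.108 in
Excess rainfall: 18.030 − 8.108 = 9.922 in; P > Ia so Q > 0
Runoff Q = (P−Ia)²/(P−Ia+S) = (9.922)²/(9.922+40.541) = 449232507/230276900 ≈ 1.951 in

Q = 449232507/230276900 in ≈ 1.951 in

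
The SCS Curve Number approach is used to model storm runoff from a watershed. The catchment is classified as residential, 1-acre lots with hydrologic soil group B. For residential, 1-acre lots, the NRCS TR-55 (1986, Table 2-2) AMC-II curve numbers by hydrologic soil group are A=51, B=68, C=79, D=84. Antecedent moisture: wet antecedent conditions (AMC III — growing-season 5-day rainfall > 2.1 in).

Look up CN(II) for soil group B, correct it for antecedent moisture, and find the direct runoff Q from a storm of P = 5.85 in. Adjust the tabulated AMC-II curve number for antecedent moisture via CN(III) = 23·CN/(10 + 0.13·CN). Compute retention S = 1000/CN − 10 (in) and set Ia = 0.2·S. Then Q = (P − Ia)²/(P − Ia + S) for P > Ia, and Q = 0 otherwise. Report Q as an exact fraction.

Q = 1810247209/457837540 in ≈ 3.954 in

NRCS table: residential, 1-acre lots, soil group B → CN(II) = 68
Wet (AMC III): CN(III) = 23·68/(10 + 0.13·68) = 1564/(471/25) = 39100/471 ≈ 83.015
Retention S: 1000/CN − 10 with CN=83.015 → S = 800/391 ≈ 2.046 in
Ia = 0.2S: 0.2·2.046 = 0.409 in (exactly 160/391)
Excess rainfall: 5.850 − 0.409 = 5.441 in; P > Ia so Q > 0
Q = (42547/7820)²/((42547/7820) + 800/391) = (1810247209/61152400)/(58547/7820) = 1810247209/457837540 in ≈ 3.954 in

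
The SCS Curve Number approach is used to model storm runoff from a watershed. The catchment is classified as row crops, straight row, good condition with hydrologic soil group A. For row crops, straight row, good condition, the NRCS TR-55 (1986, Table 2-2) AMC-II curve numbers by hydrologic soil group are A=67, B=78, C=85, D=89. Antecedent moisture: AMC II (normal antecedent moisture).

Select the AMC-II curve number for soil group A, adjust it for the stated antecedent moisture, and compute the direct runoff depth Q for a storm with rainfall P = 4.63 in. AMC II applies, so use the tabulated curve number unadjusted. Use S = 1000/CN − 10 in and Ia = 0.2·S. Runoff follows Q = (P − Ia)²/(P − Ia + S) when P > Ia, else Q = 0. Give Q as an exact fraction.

NRCS table: row crops, straight row, good condition, soil group A → CN(II) = 67
AMC II — tabulated CN = 67 applies directly.
Max retention: S = 1000/67 − 10 = 330/67 in (≈ 4.925 in)
Ia = 0.2·(330/67) = 66/67 in ≈ 0.985 in
Since P=4.630 > Ia=0.985: effective rainfall P−Ia = 24421/6700 in
Q = (24421/6700)²/((24421/6700) + 330/67) = (596385241/44890000)/(57421/6700) = 596385241/384720700 in ≈ 1.550 in

Q = 596385241/384720700 in ≈ 1.550 in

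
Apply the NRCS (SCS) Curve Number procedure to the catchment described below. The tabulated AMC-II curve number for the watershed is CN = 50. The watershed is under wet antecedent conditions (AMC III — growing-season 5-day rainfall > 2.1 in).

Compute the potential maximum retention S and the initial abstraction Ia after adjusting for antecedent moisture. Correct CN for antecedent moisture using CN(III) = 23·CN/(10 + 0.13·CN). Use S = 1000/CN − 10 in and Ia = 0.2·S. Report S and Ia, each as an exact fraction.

S = 100/23 in ≈ 4.348 in; Ia = 20/23 in ≈ 0.870 in

CN(III) from CN(II)=50: (23·50)/(10 + 0.13·50) = 2300/33 ≈ 69.697
S = 1000/(2300/33) − 10 = 100/23 in ≈ 4.348 in
Initial abstraction Ia = S/5 = (100/23)/5 = 20/23 ≈ 0.870 in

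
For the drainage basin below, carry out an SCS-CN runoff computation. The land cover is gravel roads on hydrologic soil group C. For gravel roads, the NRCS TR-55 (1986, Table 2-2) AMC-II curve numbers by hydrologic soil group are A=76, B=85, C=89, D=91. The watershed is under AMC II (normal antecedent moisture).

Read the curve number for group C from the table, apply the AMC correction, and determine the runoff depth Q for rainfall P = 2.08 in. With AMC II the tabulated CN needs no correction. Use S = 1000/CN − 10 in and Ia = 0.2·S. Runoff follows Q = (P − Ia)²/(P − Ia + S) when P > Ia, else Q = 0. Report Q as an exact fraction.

NRCS table: gravel roads, soil group C → CN(II) = 89
CN(II) = 89; AMC II needs no correction.
S = 1000/89 − 10 = 110/89 in ≈ 1.236 in
Initial abstraction Ia = S/5 = (110/89)/5 = 22/89 ≈ 0.247 in
Excess rainfall: 2.080 − 0.247 = 1.833 in; P > Ia so Q > 0
Q: (4078/2225)² ÷ (6828/2225) = 4157521/3798075 in (≈ 1.095 in)

Q = 4157521/3798075 in ≈ 1.095 in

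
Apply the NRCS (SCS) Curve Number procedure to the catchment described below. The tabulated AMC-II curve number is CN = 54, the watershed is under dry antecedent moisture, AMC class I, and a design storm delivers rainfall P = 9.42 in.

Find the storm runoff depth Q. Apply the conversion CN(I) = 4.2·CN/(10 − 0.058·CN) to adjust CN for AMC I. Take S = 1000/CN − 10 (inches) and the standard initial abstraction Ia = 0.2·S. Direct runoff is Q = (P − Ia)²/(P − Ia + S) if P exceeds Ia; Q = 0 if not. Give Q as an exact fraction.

Adjust CN=54 to AMC I: 4.2·54/(10 − 0.058·54) → (1134/5) ÷ (1717/250) = 56700/1717 ≈ 33.023
S = 1000/(56700/1717) − 10 = 11500/567 in ≈ 20.282 in
Ia = 0.2·(11500/567) = 2300/567 in ≈ 4.056 in
Since P=9.420 > Ia=4.056: effective rainfall P−Ia = 152057/28350 in
Runoff Q = (P−Ia)²/(P−Ia+S) = (5.364)²/(5.364+20.282) = 23121331249/20612065950 ≈ 1.122 in

Q = 23121331249/20612065950 in ≈ 1.122 in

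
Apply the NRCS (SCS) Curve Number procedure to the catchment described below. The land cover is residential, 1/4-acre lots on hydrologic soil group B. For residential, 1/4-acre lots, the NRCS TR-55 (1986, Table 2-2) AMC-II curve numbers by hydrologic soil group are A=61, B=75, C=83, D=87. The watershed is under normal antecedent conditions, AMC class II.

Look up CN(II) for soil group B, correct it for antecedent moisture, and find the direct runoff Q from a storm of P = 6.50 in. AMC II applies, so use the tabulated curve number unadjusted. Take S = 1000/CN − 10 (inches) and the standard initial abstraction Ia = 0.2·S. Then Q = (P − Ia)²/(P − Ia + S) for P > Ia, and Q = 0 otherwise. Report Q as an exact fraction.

NRCS table: residential, 1/4-acre lots, soil group B → CN(II) = 75
AMC II — tabulated CN = 75 applies directly.
S = 1000/75 − 10 = 10/3 in ≈ 3.333 in
Initial abstraction Ia = S/5 = (10/3)/5 = 2/3 ≈ 0.667 in
Excess rainfall: 6.500 − 0.667 = 5.833 in; P > Ia so Q > 0
Q = (35/6)²/((35/6) + 10/3) = (1225/36)/(55/6) = 245/66 in ≈ 3.712 in

Q = 245/66 in ≈ 3.712 in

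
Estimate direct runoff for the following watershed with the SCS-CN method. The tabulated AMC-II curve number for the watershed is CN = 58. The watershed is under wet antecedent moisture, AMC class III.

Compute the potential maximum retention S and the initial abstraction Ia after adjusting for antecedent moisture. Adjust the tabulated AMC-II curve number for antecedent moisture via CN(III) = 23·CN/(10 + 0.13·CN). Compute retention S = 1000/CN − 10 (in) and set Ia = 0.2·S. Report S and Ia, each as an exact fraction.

S = 2100/667 in ≈ 3.148 in; Ia = 420/667 in ≈ 0.630 in

CN(III) from CN(II)=58: (23·58)/(10 + 0.13·58) = 66700/877 ≈ 76.055
Retention S: 1000/CN − 10 with CN=76.055 → S = 2100/667 ≈ 3.148 in
Ia = 0.2·(2100/667) = 420/667 in ≈ 0.630 in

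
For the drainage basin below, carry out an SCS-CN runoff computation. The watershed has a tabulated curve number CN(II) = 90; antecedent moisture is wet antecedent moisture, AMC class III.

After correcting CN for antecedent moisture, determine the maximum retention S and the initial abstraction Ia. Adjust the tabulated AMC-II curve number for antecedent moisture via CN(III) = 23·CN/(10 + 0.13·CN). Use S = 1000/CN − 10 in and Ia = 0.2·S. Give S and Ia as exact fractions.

S = 100/207 in ≈ 0.483 in; Ia = 20/207 in ≈ 0.097 in

Wet (AMC III): CN(III) = 23·90/(10 + 0.13·90) = 2070/(217/10) = 20700/217 ≈ 95.392
Max retention: S = 1000/(20700/217) − 10 = 100/207 in (≈ 0.483 in)
Ia = 0.2·(100/207) = 20/207 in ≈ 0.097 in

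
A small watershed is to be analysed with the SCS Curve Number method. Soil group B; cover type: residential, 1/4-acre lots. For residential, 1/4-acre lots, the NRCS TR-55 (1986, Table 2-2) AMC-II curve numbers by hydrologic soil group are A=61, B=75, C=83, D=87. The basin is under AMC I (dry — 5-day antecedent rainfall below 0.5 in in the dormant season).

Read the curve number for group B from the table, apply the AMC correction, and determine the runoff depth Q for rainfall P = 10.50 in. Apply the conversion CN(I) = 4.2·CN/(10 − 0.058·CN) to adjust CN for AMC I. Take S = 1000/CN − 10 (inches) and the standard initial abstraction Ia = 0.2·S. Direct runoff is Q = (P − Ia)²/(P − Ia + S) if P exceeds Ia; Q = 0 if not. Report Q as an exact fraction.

NRCS table: residential, 1/4-acre lots, soil group B → CN(II) = 75
Dry (AMC I): CN(I) = 4.2·75/(10 − 0.058·75) = 315/(113/20) = 6300/113 ≈ 55.752
S = 1000/(6300/113) − 10 = 500/63 in ≈ 7.937 in
Ia = 0.2·(500/63) = 100/63 in ≈ 1.587 in
Excess rainfall: 10.500 − 1.587 = 8.913 in; P > Ia so Q > 0
Runoff Q = (P−Ia)²/(P−Ia+S) = (8.913)²/(8.913+7.937) = 1261129/267498 ≈ 4.715 in

Q = 1261129/267498 in ≈ 4.715 in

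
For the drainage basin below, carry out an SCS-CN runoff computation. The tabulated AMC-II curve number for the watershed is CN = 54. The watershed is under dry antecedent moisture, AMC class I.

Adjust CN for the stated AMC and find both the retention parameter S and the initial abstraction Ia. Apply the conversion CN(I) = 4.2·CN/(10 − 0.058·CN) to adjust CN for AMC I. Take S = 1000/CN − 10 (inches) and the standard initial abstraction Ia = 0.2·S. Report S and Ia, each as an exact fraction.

Dry (AMC I): CN(I) = 4.2·54/(10 − 0.058·54) = (1134/5)/(1717/250) = 56700/1717 ≈ 33.023
Retention S: 1000/CN − 10 with CN=33.023 → S = 11500/567 ≈ 20.282 in
Initial abstraction Ia = S/5 = (11500/567)/5 = 2300/567 ≈ 4.056 in

S = 11500/567 in ≈ 20.282 in; Ia = 2300/567 in ≈ 4.056 in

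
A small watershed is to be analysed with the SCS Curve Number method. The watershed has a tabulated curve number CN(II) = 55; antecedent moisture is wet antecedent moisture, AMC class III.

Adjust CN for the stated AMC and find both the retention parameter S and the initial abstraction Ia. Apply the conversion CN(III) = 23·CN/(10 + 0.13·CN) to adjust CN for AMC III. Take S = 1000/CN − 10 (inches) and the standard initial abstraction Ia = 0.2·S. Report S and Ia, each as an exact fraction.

Wet (AMC III): CN(III) = 23·55/(10 + 0.13·55) = 1265/(343/20) = 25300/343 ≈ 73.761
Retention S: 1000/CN − 10 with CN=73.761 → S = 900/253 ≈ 3.557 in
Ia = 0.2S: 0.2·3.557 = 0.711 in (exactly 180/253)

S = 900/253 in ≈ 3.557 in; Ia = 180/253 in ≈ 0.711 in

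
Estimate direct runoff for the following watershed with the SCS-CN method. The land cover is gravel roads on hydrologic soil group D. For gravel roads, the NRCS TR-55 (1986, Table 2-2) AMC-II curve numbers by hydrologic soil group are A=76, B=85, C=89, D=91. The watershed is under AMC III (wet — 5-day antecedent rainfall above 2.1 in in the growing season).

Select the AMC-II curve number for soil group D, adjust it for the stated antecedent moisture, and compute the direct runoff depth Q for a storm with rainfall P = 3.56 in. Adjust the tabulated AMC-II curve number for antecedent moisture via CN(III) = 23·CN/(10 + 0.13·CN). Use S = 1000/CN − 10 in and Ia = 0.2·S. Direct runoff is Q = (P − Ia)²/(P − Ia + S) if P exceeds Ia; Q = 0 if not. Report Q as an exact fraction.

Q = 33042877729/10688794025 in ≈ 3.091 in

NRCS table: gravel roads, soil group D → CN(II) = 91
CN(III) from CN(II)=91: (23·91)/(10 + 0.13·91) = 209300/2183 ≈ 95.877
S = 1000/(209300/2183) − 10 = 900/2093 in ≈ 0.430 in
Ia = 0.2S: 0.2·0.430 = 0.086 in (exactly 180/2093)
Excess rainfall: 3.560 − 0.086 = 3.474 in; P > Ia so Q > 0
Q: (181777/52325)² ÷ (204277/52325) = 33042877729/10688794025 in (≈ 3.091 in)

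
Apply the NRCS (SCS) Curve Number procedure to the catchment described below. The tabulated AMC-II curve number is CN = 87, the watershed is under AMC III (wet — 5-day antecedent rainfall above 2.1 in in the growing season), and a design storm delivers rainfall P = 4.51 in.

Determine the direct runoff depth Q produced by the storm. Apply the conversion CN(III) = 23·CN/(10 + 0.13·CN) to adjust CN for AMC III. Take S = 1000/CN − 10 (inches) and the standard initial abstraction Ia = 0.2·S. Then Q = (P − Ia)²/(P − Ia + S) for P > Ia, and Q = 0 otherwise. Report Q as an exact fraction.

Wet (AMC III): CN(III) = 23·87/(10 + 0.13·87) = 2001/(2131/100) = 200100/2131 ≈ 93.900
Retention S: 1000/CN − 10 with CN=93.900 → S = 1300/2001 ≈ 0.650 in
Ia = 0.2·(1300/2001) = 260/2001 in ≈ 0.130 in
Since P=4.510 > Ia=0.130: effective rainfall P−Ia = 876451/200100 in
Runoff Q = (P−Ia)²/(P−Ia+S) = (4.380)²/(4.380+0.650) = 768166355401/201390845100 ≈ 3.814 in

Q = 768166355401/201390845100 in ≈ 3.814 in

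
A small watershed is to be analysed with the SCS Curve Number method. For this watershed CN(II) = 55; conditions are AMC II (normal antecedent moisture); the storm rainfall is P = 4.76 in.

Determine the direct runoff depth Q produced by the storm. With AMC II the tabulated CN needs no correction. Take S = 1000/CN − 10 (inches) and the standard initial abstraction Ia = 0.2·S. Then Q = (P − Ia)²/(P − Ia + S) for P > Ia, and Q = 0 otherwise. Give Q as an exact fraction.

CN(II) = 55; AMC II needs no correction.
Retention S: 1000/CN − 10 with CN=55.000 → S = 90/11 ≈ 8.182 in
Ia = 0.2S: 0.2·8.182 = 1.636 in (exactly 18/11)
Since P=4.760 > Ia=1.636: effective rainfall P−Ia = 859/275 in
Q: (859/275)² ÷ (3109/275) = 737881/854975 in (≈ 0.863 in)

Q = 737881/854975 in ≈ 0.863 in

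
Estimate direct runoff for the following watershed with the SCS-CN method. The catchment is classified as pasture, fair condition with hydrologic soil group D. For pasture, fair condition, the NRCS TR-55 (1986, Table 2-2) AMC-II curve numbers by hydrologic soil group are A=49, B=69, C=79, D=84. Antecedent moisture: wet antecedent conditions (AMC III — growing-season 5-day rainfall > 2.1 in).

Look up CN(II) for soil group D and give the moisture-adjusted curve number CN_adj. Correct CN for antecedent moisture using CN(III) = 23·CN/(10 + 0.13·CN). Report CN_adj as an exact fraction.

CN_adj = 48300/523 ≈ 92.352

NRCS table: pasture, fair condition, soil group D → CN(II) = 84
Wet (AMC III): CN(III) = 23·84/(10 + 0.13·84) = 1932/(523/25) = 48300/523 ≈ 92.352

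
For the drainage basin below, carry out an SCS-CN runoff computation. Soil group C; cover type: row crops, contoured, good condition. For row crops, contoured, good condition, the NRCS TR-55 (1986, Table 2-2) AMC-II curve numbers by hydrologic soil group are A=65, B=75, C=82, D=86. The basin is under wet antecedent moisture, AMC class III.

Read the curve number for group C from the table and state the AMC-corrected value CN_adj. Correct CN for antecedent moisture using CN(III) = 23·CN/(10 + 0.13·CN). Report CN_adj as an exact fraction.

NRCS table: row crops, contoured, good condition, soil group C → CN(II) = 82
Adjust CN=82 to AMC III: 23·82/(10 + 0.13·82) → 1886 ÷ (1033/50) = 94300/1033 ≈ 91.288

CN_adj = 94300/1033 ≈ 91.288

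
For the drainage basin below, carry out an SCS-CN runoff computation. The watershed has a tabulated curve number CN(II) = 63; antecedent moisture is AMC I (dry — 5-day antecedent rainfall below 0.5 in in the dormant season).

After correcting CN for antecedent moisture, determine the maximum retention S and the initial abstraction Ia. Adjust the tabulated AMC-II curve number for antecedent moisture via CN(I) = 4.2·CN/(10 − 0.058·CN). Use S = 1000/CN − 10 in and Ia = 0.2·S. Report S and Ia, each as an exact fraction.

S = 18500/1323 in ≈ 13.983 in; Ia = 3700/1323 in ≈ 2.797 in

Adjust CN=63 to AMC I: 4.2·63/(10 − 0.058·63) → (1323/5) ÷ (3173/500) = 132300/3173 ≈ 41.696
Retention S: 1000/CN − 10 with CN=41.696 → S = 18500/1323 ≈ 13.983 in
Ia = 0.2S: 0.2·13.983 = 2.797 in (exactly 3700/1323)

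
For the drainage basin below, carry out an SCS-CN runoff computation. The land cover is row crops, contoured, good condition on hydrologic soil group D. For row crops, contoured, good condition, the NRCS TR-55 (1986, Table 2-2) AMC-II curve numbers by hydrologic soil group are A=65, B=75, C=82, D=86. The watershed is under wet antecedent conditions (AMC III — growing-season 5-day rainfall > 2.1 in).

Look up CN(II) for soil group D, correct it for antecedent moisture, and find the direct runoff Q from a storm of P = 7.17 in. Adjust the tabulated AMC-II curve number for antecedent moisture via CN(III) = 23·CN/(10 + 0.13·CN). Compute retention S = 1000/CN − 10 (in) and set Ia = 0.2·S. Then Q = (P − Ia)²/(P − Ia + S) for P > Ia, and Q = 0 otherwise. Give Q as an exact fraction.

NRCS table: row crops, contoured, good condition, soil group D → CN(II) = 86
Wet (AMC III): CN(III) = 23·86/(10 + 0.13·86) = 1978/(1059/50) = 98900/1059 ≈ 93.390
Max retention: S = 1000/(98900/1059) − 10 = 700/989 in (≈ 0.708 in)
Ia = 0.2·(700/989) = 140/989 in ≈ 0.142 in
Excess rainfall: 7.170 − 0.142 = 7.028 in; P > Ia so Q > 0
Q: (695113/98900)² ÷ (765113/98900) = 483182082769/75669675700 in (≈ 6.385 in)

Q = 483182082769/75669675700 in ≈ 6.385 in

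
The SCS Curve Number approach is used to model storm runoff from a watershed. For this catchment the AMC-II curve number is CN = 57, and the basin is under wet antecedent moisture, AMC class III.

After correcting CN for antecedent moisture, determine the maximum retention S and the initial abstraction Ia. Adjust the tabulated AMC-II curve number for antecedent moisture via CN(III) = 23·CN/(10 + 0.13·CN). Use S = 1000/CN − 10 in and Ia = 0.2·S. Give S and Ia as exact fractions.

Adjust CN=57 to AMC III: 23·57/(10 + 0.13·57) → 1311 ÷ (1741/100) = 131100/1741 ≈ 75.302
Max retention: S = 1000/(131100/1741) − 10 = 4300/1311 in (≈ 3.280 in)
Initial abstraction Ia = S/5 = (4300/1311)/5 = 860/1311 ≈ 0.656 in

S = 4300/1311 in ≈ 3.280 in; Ia = 860/1311 in ≈ 0.656 in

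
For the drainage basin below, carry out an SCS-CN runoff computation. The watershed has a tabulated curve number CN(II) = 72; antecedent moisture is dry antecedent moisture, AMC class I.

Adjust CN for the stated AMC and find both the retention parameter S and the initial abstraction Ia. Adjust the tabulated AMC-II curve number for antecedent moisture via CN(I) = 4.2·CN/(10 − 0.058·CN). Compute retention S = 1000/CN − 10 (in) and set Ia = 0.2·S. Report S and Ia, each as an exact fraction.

Adjust CN=72 to AMC I: 4.2·72/(10 − 0.058·72) → (1512/5) ÷ (728/125) = 675/13 ≈ 51.923
Retention S: 1000/CN − 10 with CN=51.923 → S = 250/27 ≈ 9.259 in
Ia = 0.2·(250/27) = 50/27 in ≈ 1.852 in

S = 250/27 in ≈ 9.259 in; Ia = 50/27 in ≈ 1.852 in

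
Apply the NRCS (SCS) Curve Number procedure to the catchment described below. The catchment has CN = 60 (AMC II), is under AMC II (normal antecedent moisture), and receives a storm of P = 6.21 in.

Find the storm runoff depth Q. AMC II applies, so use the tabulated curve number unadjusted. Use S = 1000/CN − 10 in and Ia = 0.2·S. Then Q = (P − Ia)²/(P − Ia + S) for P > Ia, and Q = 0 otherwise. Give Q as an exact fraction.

Q = 2140369/1038900 in ≈ 2.060 in

AMC II — tabulated CN = 60 applies directly.
Max retention: S = 1000/60 − 10 = 20/3 in (≈ 6.667 in)
Initial abstraction Ia = S/5 = (20/3)/5 = 4/3 ≈ 1.333 in
P − Ia = 6.210 − 1.333 = 1463/300 ≈ 4.877 in (> 0, runoff occurs)
Q: (1463/300)² ÷ (3463/300) = 2140369/1038900 in (≈ 2.060 in)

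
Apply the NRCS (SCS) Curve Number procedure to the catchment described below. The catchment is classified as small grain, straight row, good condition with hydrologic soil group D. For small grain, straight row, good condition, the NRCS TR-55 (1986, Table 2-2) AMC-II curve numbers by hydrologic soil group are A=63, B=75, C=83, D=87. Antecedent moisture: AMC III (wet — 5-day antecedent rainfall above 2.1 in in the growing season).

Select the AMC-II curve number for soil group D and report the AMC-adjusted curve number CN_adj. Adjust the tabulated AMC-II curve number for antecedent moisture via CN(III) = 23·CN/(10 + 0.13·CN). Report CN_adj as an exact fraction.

NRCS table: small grain, straight row, good condition, soil group D → CN(II) = 87
Wet (AMC III): CN(III) = 23·87/(10 + 0.13·87) = 2001/(2131/100) = 200100/2131 ≈ 93.900

CN_adj = 200100/2131 ≈ 93.900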